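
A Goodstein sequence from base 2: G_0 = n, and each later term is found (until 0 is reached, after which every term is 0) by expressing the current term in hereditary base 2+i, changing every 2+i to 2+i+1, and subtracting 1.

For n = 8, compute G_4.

93395

base 2: 8 = 2^(2 + 1); at 3: 3^(3 + 1) = 81; next = 80
base 3: 80 = 2·3^3 + 2·3^2 + 2·3 + 2; at 4: 2·4^4 + 2·4^2 + 2·4 + 2 = 554; next = 553
base 4: 553 = 2·4^4 + 2·4^2 + 2·4 + 1; at 5: 2·5^5 + 2·5^2 + 2·5 + 1 = 6311; next = 6310
base 5: 6310 = 2·5^5 + 2·5^2 + 2·5; at 6: 2·6^6 + 2·6^2 + 2·6 = 93396; next = 93395
base 6: 93395 = 2·6^6 + 2·6^2 + 6 + 5; at 7: 2·7^7 + 2·7^2 + 7 + 5 = 1647196; next = 1647195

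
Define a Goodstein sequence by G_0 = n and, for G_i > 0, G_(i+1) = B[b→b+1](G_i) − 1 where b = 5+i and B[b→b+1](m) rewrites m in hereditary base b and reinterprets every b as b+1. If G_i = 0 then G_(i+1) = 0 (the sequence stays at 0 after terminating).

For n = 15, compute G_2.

18

base 5: 15 = 3·5; at 6: 3·6 = 18; next = 17
base 6: 17 = 2·6 + 5; at 7: 2·7 + 5 = 19; next = 18
base 7: 18 = 2·7 + 4; at 8: 2·8 + 4 = 20; next = 19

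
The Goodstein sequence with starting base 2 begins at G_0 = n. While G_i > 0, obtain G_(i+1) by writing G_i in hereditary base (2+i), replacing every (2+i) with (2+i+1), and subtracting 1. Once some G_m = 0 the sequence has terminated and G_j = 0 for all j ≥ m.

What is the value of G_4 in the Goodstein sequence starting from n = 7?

46657

7 —HB2→ 2^2 + 2 + 1 —bump→ 3^3 + 3 + 1 = 31 —(−1)→ 30
30 —HB3→ 3^3 + 3 —bump→ 4^4 + 4 = 260 —(−1)→ 259
259 —HB4→ 4^4 + 3 —bump→ 5^5 + 3 = 3128 —(−1)→ 3127
3127 —HB5→ 5^5 + 2 —bump→ 6^6 + 2 = 46658 —(−1)→ 46657
46657 —HB6→ 6^6 + 1 —bump→ 7^7 + 1 = 823544 —(−1)→ 823543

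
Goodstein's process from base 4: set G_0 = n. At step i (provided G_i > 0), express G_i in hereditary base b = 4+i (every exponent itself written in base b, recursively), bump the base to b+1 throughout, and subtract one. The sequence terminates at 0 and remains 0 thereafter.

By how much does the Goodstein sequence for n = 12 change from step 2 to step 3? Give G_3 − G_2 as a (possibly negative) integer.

[0] 12 ≡ 3·4 (base 4). Lift 5: 15. −1: 14.
[1] 14 ≡ 2·5 + 4 (base 5). Lift 6: 16. −1: 15.
[2] 15 ≡ 2·6 + 3 (base 6). Lift 7: 17. −1: 16.

1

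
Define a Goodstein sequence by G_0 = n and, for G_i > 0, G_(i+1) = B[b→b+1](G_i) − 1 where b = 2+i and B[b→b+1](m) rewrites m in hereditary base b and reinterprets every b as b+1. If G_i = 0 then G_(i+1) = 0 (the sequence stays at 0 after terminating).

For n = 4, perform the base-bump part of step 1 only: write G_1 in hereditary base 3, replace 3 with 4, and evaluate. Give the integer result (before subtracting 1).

42

step 0: 4 = 2^2; sub 3 for 2: 3^3; = 27; G_1 = 27−1 = 26
step 1: 26 = 2·3^2 + 2·3 + 2; sub 4 for 3: 2·4^2 + 2·4 + 2; = 42; G_2 = 42−1 = 41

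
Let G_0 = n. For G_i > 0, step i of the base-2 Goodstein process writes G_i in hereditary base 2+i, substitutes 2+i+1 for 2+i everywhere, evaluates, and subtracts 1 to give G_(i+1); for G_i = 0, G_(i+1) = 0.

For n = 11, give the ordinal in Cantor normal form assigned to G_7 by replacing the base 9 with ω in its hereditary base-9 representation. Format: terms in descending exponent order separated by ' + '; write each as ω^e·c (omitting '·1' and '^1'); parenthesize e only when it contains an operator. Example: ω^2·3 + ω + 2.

G_0 = 11. HB_2(11) = 2^(2 + 1) + 2 + 1. Bump = 85. G_1 = 84.
G_1 = 84. HB_3(84) = 3^(3 + 1) + 3. Bump = 1028. G_2 = 1027.
G_2 = 1027. HB_4(1027) = 4^(4 + 1) + 3. Bump = 15628. G_3 = 15627.
G_3 = 15627. HB_5(15627) = 5^(5 + 1) + 2. Bump = 279938. G_4 = 279937.
G_4 = 279937. HB_6(279937) = 6^(6 + 1) + 1. Bump = 5764802. G_5 = 5764801.
G_5 = 5764801. HB_7(5764801) = 7^(7 + 1). Bump = 134217728. G_6 = 134217727.
G_6 = 134217727. HB_8(134217727) = 7·8^8 + 7·8^7 + 7·8^6 + 7·8^5 + 7·8^4 + 7·8^3 + 7·8^2 + 7·8 + 7. Bump = 2749609303. G_7 = 2749609302.

ω^ω·7 + ω^7·7 + ω^6·7 + ω^5·7 + ω^4·7 + ω^3·7 + ω^2·7 + ω·7 + 6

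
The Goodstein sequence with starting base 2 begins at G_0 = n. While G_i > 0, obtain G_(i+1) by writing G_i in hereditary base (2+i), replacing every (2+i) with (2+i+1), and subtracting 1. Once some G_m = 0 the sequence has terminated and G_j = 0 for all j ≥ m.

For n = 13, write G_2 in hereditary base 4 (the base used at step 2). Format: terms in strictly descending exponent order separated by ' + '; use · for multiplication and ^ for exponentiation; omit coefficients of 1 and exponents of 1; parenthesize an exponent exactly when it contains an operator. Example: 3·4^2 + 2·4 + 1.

base 2: 13 = 2^(2 + 1) + 2^2 + 1; at 3: 3^(3 + 1) + 3^3 + 1 = 109; next = 108
base 3: 108 = 3^(3 + 1) + 3^3; at 4: 4^(4 + 1) + 4^4 = 1280; next = 1279
base 4: 1279 = 4^(4 + 1) + 3·4^3 + 3·4^2 + 3·4 + 3; at 5: 5^(5 + 1) + 3·5^3 + 3·5^2 + 3·5 + 3 = 16093; next = 16092

4^(4 + 1) + 3·4^3 + 3·4^2 + 3·4 + 3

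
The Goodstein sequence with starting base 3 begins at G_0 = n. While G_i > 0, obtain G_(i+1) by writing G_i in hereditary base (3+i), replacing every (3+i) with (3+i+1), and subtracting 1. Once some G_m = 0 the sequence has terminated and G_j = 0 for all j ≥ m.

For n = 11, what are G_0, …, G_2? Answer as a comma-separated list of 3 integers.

G_0 = 11. HB_3(11) = 3^2 + 2. Bump = 18. G_1 = 17.
G_1 = 17. HB_4(17) = 4^2 + 1. Bump = 26. G_2 = 25.

11, 17, 25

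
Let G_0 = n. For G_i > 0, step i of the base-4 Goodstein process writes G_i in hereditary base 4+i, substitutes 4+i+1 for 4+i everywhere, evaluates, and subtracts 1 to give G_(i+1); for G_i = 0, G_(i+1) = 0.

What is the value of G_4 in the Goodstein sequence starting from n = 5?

3

G_0 = 5. HB_4(5) = 4 + 1. Bump = 6. G_1 = 5.
G_1 = 5. HB_5(5) = 5. Bump = 6. G_2 = 5.
G_2 = 5. HB_6(5) = 5. Bump = 5. G_3 = 4.
G_3 = 4. HB_7(4) = 4. Bump = 4. G_4 = 3.
G_4 = 3. HB_8(3) = 3. Bump = 3. G_5 = 2.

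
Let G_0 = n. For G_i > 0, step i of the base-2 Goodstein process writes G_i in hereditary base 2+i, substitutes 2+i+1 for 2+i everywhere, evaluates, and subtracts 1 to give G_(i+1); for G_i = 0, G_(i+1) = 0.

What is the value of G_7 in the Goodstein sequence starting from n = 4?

G_0 = 4. HB_2(4) = 2^2. Bump = 27. G_1 = 26.
G_1 = 26. HB_3(26) = 2·3^2 + 2·3 + 2. Bump = 42. G_2 = 41.
G_2 = 41. HB_4(41) = 2·4^2 + 2·4 + 1. Bump = 61. G_3 = 60.
G_3 = 60. HB_5(60) = 2·5^2 + 2·5. Bump = 84. G_4 = 83.
G_4 = 83. HB_6(83) = 2·6^2 + 6 + 5. Bump = 110. G_5 = 109.
G_5 = 109. HB_7(109) = 2·7^2 + 7 + 4. Bump = 140. G_6 = 139.
G_6 = 139. HB_8(139) = 2·8^2 + 8 + 3. Bump = 174. G_7 = 173.
G_7 = 173. HB_9(173) = 2·9^2 + 9 + 2. Bump = 212. G_8 = 211.

173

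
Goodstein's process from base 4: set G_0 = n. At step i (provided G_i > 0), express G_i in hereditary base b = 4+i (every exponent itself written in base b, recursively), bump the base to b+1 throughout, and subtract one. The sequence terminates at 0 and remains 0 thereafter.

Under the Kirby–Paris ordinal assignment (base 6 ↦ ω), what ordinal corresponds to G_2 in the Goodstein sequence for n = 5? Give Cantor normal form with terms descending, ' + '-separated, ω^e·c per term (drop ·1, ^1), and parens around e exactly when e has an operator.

5 —HB4→ 4 + 1 —bump→ 5 + 1 = 6 —(−1)→ 5
5 —HB5→ 5 —bump→ 6 = 6 —(−1)→ 5
5 —HB6→ 5 —bump→ 5 = 5 —(−1)→ 4

5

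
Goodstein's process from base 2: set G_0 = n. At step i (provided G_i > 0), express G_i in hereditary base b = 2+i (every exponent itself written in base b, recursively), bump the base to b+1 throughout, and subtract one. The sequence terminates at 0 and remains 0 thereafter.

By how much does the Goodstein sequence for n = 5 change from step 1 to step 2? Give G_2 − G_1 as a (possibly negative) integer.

228

i=0: 5 = 2^2 + 1 (b=2); 2→3: 3^3 + 1 = 28; 28−1 = 27
i=1: 27 = 3^3 (b=3); 3→4: 4^4 = 256; 256−1 = 255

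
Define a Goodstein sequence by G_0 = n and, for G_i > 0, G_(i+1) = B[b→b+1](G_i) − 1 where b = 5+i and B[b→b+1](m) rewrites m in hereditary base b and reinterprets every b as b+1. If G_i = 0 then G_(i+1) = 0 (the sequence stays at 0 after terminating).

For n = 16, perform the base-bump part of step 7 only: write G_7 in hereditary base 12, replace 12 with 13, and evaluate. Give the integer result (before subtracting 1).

27

[0] 16 ≡ 3·5 + 1 (base 5). Lift 6: 19. −1: 18.
[1] 18 ≡ 3·6 (base 6). Lift 7: 21. −1: 20.
[2] 20 ≡ 2·7 + 6 (base 7). Lift 8: 22. −1: 21.
[3] 21 ≡ 2·8 + 5 (base 8). Lift 9: 23. −1: 22.
[4] 22 ≡ 2·9 + 4 (base 9). Lift 10: 24. −1: 23.
[5] 23 ≡ 2·10 + 3 (base 10). Lift 11: 25. −1: 24.
[6] 24 ≡ 2·11 + 2 (base 11). Lift 12: 26. −1: 25.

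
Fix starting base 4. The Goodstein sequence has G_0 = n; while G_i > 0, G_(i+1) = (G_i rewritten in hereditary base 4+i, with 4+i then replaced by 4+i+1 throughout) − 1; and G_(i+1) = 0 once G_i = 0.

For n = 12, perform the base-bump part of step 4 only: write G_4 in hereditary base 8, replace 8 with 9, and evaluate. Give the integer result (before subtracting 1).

19

12 —HB4→ 3·4 —bump→ 3·5 = 15 —(−1)→ 14
14 —HB5→ 2·5 + 4 —bump→ 2·6 + 4 = 16 —(−1)→ 15
15 —HB6→ 2·6 + 3 —bump→ 2·7 + 3 = 17 —(−1)→ 16
16 —HB7→ 2·7 + 2 —bump→ 2·8 + 2 = 18 —(−1)→ 17
17 —HB8→ 2·8 + 1 —bump→ 2·9 + 1 = 19 —(−1)→ 18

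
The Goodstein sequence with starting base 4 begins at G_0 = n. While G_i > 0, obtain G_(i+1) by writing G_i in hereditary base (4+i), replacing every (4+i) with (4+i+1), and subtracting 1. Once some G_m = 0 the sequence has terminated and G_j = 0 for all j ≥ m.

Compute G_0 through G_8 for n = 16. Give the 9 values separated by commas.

[0] 16 ≡ 4^2 (base 4). Lift 5: 25. −1: 24.
[1] 24 ≡ 4·5 + 4 (base 5). Lift 6: 28. −1: 27.
[2] 27 ≡ 4·6 + 3 (base 6). Lift 7: 31. −1: 30.
[3] 30 ≡ 4·7 + 2 (base 7). Lift 8: 34. −1: 33.
[4] 33 ≡ 4·8 + 1 (base 8). Lift 9: 37. −1: 36.
[5] 36 ≡ 4·9 (base 9). Lift 10: 40. −1: 39.
[6] 39 ≡ 3·10 + 9 (base 10). Lift 11: 42. −1: 41.
[7] 41 ≡ 3·11 + 8 (base 11). Lift 12: 44. −1: 43.

16, 24, 27, 30, 33, 36, 39, 41, 43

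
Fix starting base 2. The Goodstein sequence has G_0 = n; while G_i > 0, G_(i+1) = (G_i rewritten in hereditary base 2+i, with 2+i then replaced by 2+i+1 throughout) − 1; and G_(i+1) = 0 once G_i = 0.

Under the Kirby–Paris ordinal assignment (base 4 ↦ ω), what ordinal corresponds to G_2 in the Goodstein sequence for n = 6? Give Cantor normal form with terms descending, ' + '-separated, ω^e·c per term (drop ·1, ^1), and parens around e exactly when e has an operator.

ω^ω + 1

G_0=6  [base 2] 2^2 + 2  →[2↦3]→  3^3 + 3 = 30  −1 ⇒ G_1=29
G_1=29  [base 3] 3^3 + 2  →[3↦4]→  4^4 + 2 = 258  −1 ⇒ G_2=257
G_2=257  [base 4] 4^4 + 1  →[4↦5]→  5^5 + 1 = 3126  −1 ⇒ G_3=3125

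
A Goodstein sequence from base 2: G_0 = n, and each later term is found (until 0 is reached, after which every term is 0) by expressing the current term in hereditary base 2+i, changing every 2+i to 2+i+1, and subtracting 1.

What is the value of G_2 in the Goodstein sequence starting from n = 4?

i=0: 4 = 2^2 (b=2); 2→3: 3^3 = 27; 27−1 = 26
i=1: 26 = 2·3^2 + 2·3 + 2 (b=3); 3→4: 2·4^2 + 2·4 + 2 = 42; 42−1 = 41

41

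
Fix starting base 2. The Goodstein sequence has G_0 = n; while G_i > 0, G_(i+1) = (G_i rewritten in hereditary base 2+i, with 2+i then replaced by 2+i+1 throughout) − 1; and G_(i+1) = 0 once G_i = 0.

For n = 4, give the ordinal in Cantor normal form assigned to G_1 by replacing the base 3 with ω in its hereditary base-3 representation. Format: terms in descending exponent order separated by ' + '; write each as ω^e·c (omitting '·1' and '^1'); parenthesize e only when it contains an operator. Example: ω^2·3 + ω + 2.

i=0: 4 = 2^2 (b=2); 2→3: 3^3 = 27; 27−1 = 26
i=1: 26 = 2·3^2 + 2·3 + 2 (b=3); 3→4: 2·4^2 + 2·4 + 2 = 42; 42−1 = 41

ω^2·2 + ω·2 + 2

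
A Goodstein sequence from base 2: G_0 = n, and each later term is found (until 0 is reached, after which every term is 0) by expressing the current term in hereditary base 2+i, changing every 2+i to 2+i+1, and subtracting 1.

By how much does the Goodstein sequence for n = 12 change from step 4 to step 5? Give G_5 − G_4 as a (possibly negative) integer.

5484891

i=0: 12 = 2^(2 + 1) + 2^2 (b=2); 2→3: 3^(3 + 1) + 3^3 = 108; 108−1 = 107
i=1: 107 = 3^(3 + 1) + 2·3^2 + 2·3 + 2 (b=3); 3→4: 4^(4 + 1) + 2·4^2 + 2·4 + 2 = 1066; 1066−1 = 1065
i=2: 1065 = 4^(4 + 1) + 2·4^2 + 2·4 + 1 (b=4); 4→5: 5^(5 + 1) + 2·5^2 + 2·5 + 1 = 15686; 15686−1 = 15685
i=3: 15685 = 5^(5 + 1) + 2·5^2 + 2·5 (b=5); 5→6: 6^(6 + 1) + 2·6^2 + 2·6 = 280020; 280020−1 = 280019
i=4: 280019 = 6^(6 + 1) + 2·6^2 + 6 + 5 (b=6); 6→7: 7^(7 + 1) + 2·7^2 + 7 + 5 = 5764911; 5764911−1 = 5764910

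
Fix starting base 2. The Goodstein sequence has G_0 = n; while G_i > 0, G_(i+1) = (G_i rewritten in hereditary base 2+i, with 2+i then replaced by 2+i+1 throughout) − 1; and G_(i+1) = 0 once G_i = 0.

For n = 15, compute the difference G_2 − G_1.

1172

i=0: 15 = 2^(2 + 1) + 2^2 + 2 + 1 (b=2); 2→3: 3^(3 + 1) + 3^3 + 3 + 1 = 112; 112−1 = 111
i=1: 111 = 3^(3 + 1) + 3^3 + 3 (b=3); 3→4: 4^(4 + 1) + 4^4 + 4 = 1284; 1284−1 = 1283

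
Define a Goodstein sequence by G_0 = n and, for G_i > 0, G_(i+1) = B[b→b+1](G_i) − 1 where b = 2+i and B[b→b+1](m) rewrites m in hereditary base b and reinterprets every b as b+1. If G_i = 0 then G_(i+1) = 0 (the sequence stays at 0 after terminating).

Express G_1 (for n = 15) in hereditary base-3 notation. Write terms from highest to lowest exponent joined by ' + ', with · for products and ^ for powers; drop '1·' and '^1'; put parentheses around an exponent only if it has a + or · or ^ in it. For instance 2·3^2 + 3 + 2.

G_0=15  [base 2] 2^(2 + 1) + 2^2 + 2 + 1  →[2↦3]→  3^(3 + 1) + 3^3 + 3 + 1 = 112  −1 ⇒ G_1=111
G_1=111  [base 3] 3^(3 + 1) + 3^3 + 3  →[3↦4]→  4^(4 + 1) + 4^4 + 4 = 1284  −1 ⇒ G_2=1283

3^(3 + 1) + 3^3 + 3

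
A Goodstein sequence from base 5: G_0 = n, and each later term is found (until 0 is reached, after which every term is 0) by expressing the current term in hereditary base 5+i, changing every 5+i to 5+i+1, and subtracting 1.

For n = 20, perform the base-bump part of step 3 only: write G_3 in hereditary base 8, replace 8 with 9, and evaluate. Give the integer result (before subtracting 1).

(0) 20|_5 = 4·5 ↦ 4·6|_6 = 24 ⇒ 23
(1) 23|_6 = 3·6 + 5 ↦ 3·7 + 5|_7 = 26 ⇒ 25
(2) 25|_7 = 3·7 + 4 ↦ 3·8 + 4|_8 = 28 ⇒ 27

30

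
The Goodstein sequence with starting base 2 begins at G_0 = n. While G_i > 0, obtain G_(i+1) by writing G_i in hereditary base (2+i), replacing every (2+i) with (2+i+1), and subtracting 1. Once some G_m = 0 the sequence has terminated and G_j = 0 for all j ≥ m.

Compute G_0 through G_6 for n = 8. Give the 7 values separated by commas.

8 —HB2→ 2^(2 + 1) —bump→ 3^(3 + 1) = 81 —(−1)→ 80
80 —HB3→ 2·3^3 + 2·3^2 + 2·3 + 2 —bump→ 2·4^4 + 2·4^2 + 2·4 + 2 = 554 —(−1)→ 553
553 —HB4→ 2·4^4 + 2·4^2 + 2·4 + 1 —bump→ 2·5^5 + 2·5^2 + 2·5 + 1 = 6311 —(−1)→ 6310
6310 —HB5→ 2·5^5 + 2·5^2 + 2·5 —bump→ 2·6^6 + 2·6^2 + 2·6 = 93396 —(−1)→ 93395
93395 —HB6→ 2·6^6 + 2·6^2 + 6 + 5 —bump→ 2·7^7 + 2·7^2 + 7 + 5 = 1647196 —(−1)→ 1647195
1647195 —HB7→ 2·7^7 + 2·7^2 + 7 + 4 —bump→ 2·8^8 + 2·8^2 + 8 + 4 = 33554572 —(−1)→ 33554571

8, 80, 553, 6310, 93395, 1647195, 33554571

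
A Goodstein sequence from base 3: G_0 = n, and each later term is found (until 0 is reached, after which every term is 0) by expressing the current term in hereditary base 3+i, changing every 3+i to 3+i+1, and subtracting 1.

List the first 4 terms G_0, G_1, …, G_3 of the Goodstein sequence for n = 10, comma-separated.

10, 16, 24, 27

10 —HB3→ 3^2 + 1 —bump→ 4^2 + 1 = 17 —(−1)→ 16
16 —HB4→ 4^2 —bump→ 5^2 = 25 —(−1)→ 24
24 —HB5→ 4·5 + 4 —bump→ 4·6 + 4 = 28 —(−1)→ 27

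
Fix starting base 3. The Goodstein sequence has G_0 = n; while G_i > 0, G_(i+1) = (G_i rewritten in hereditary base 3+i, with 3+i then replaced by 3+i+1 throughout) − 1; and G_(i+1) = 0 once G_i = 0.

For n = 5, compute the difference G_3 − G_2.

i=0: 5 = 3 + 2 (b=3); 3→4: 4 + 2 = 6; 6−1 = 5
i=1: 5 = 4 + 1 (b=4); 4→5: 5 + 1 = 6; 6−1 = 5
i=2: 5 = 5 (b=5); 5→6: 6 = 6; 6−1 = 5

0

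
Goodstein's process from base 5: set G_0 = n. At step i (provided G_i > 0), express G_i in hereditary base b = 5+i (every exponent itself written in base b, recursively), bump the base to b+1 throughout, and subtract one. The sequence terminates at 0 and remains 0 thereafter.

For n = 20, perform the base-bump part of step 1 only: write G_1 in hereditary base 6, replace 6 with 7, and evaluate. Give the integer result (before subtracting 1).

26

G_0=20  [base 5] 4·5  →[5↦6]→  4·6 = 24  −1 ⇒ G_1=23
G_1=23  [base 6] 3·6 + 5  →[6↦7]→  3·7 + 5 = 26  −1 ⇒ G_2=25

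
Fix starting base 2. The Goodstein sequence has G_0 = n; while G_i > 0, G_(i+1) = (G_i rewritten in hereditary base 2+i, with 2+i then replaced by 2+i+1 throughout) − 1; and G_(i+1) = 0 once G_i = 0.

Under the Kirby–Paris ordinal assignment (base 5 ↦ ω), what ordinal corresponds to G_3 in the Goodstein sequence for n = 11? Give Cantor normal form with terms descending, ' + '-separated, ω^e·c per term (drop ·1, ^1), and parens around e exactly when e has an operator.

step 0: 11 = 2^(2 + 1) + 2 + 1; sub 3 for 2: 3^(3 + 1) + 3 + 1; = 85; G_1 = 85−1 = 84
step 1: 84 = 3^(3 + 1) + 3; sub 4 for 3: 4^(4 + 1) + 4; = 1028; G_2 = 1028−1 = 1027
step 2: 1027 = 4^(4 + 1) + 3; sub 5 for 4: 5^(5 + 1) + 3; = 15628; G_3 = 15628−1 = 15627
step 3: 15627 = 5^(5 + 1) + 2; sub 6 for 5: 6^(6 + 1) + 2; = 279938; G_4 = 279938−1 = 279937

ω^(ω + 1) + 2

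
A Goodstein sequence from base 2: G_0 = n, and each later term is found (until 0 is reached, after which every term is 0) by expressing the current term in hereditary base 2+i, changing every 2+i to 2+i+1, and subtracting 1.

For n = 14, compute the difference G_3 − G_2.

[0] 14 ≡ 2^(2 + 1) + 2^2 + 2 (base 2). Lift 3: 111. −1: 110.
[1] 110 ≡ 3^(3 + 1) + 3^3 + 2 (base 3). Lift 4: 1282. −1: 1281.
[2] 1281 ≡ 4^(4 + 1) + 4^4 + 1 (base 4). Lift 5: 18751. −1: 18750.

17469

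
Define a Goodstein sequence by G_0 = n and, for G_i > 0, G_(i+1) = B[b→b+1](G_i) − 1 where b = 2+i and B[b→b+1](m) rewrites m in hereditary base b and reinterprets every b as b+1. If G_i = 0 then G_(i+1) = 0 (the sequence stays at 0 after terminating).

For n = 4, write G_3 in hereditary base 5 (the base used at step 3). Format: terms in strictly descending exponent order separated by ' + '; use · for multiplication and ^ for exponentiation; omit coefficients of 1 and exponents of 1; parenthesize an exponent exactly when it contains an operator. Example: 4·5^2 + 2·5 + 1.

(0) 4|_2 = 2^2 ↦ 3^3|_3 = 27 ⇒ 26
(1) 26|_3 = 2·3^2 + 2·3 + 2 ↦ 2·4^2 + 2·4 + 2|_4 = 42 ⇒ 41
(2) 41|_4 = 2·4^2 + 2·4 + 1 ↦ 2·5^2 + 2·5 + 1|_5 = 61 ⇒ 60
(3) 60|_5 = 2·5^2 + 2·5 ↦ 2·6^2 + 2·6|_6 = 84 ⇒ 83

2·5^2 + 2·5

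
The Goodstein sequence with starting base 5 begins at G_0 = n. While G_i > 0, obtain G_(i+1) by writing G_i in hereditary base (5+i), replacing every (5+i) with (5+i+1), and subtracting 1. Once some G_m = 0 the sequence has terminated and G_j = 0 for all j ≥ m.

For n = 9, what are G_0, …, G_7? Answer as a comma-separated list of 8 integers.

i=0: 9 = 5 + 4 (b=5); 5→6: 6 + 4 = 10; 10−1 = 9
i=1: 9 = 6 + 3 (b=6); 6→7: 7 + 3 = 10; 10−1 = 9
i=2: 9 = 7 + 2 (b=7); 7→8: 8 + 2 = 10; 10−1 = 9
i=3: 9 = 8 + 1 (b=8); 8→9: 9 + 1 = 10; 10−1 = 9
i=4: 9 = 9 (b=9); 9→10: 10 = 10; 10−1 = 9
i=5: 9 = 9 (b=10); 10→11: 9 = 9; 9−1 = 8
i=6: 8 = 8 (b=11); 11→12: 8 = 8; 8−1 = 7

9, 9, 9, 9, 9, 9, 8, 7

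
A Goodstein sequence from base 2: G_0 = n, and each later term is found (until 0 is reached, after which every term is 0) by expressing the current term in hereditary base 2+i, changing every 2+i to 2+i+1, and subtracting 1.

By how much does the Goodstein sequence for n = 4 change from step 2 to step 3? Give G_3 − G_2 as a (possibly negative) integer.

base 2: 4 = 2^2; at 3: 3^3 = 27; next = 26
base 3: 26 = 2·3^2 + 2·3 + 2; at 4: 2·4^2 + 2·4 + 2 = 42; next = 41
base 4: 41 = 2·4^2 + 2·4 + 1; at 5: 2·5^2 + 2·5 + 1 = 61; next = 60

19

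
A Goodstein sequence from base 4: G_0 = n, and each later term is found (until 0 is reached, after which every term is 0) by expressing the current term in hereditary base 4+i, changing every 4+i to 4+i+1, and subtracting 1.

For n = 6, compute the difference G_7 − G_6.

-1

(0) 6|_4 = 4 + 2 ↦ 5 + 2|_5 = 7 ⇒ 6
(1) 6|_5 = 5 + 1 ↦ 6 + 1|_6 = 7 ⇒ 6
(2) 6|_6 = 6 ↦ 7|_7 = 7 ⇒ 6
(3) 6|_7 = 6 ↦ 6|_8 = 6 ⇒ 5
(4) 5|_8 = 5 ↦ 5|_9 = 5 ⇒ 4
(5) 4|_9 = 4 ↦ 4|_10 = 4 ⇒ 3
(6) 3|_10 = 3 ↦ 3|_11 = 3 ⇒ 2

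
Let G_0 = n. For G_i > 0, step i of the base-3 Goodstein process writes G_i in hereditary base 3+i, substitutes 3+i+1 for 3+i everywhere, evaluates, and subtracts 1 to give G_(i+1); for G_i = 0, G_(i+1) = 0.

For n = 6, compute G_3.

step 0: 6 = 2·3; sub 4 for 3: 2·4; = 8; G_1 = 8−1 = 7
step 1: 7 = 4 + 3; sub 5 for 4: 5 + 3; = 8; G_2 = 8−1 = 7
step 2: 7 = 5 + 2; sub 6 for 5: 6 + 2; = 8; G_3 = 8−1 = 7
step 3: 7 = 6 + 1; sub 7 for 6: 7 + 1; = 8; G_4 = 8−1 = 7

7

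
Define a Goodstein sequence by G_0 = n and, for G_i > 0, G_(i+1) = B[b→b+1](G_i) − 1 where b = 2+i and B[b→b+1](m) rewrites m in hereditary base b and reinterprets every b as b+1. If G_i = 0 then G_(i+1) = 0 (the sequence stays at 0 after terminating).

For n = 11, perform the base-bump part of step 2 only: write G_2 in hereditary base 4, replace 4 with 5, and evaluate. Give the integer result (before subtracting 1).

15628

base 2: 11 = 2^(2 + 1) + 2 + 1; at 3: 3^(3 + 1) + 3 + 1 = 85; next = 84
base 3: 84 = 3^(3 + 1) + 3; at 4: 4^(4 + 1) + 4 = 1028; next = 1027
base 4: 1027 = 4^(4 + 1) + 3; at 5: 5^(5 + 1) + 3 = 15628; next = 15627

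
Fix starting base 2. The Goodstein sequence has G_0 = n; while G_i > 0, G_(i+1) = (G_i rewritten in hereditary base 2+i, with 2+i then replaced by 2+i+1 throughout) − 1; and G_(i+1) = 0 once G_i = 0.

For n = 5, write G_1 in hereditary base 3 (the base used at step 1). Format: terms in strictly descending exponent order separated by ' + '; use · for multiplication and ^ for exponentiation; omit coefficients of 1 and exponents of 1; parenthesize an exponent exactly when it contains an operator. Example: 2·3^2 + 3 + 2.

3^3

5 —HB2→ 2^2 + 1 —bump→ 3^3 + 1 = 28 —(−1)→ 27
27 —HB3→ 3^3 —bump→ 4^4 = 256 —(−1)→ 255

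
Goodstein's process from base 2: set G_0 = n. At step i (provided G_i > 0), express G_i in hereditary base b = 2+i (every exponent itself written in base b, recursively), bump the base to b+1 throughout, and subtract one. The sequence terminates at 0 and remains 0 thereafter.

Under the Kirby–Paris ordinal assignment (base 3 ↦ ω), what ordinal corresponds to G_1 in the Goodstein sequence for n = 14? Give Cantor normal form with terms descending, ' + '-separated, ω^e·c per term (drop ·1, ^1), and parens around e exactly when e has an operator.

G_0=14  [base 2] 2^(2 + 1) + 2^2 + 2  →[2↦3]→  3^(3 + 1) + 3^3 + 3 = 111  −1 ⇒ G_1=110
G_1=110  [base 3] 3^(3 + 1) + 3^3 + 2  →[3↦4]→  4^(4 + 1) + 4^4 + 2 = 1282  −1 ⇒ G_2=1281

ω^(ω + 1) + ω^ω + 2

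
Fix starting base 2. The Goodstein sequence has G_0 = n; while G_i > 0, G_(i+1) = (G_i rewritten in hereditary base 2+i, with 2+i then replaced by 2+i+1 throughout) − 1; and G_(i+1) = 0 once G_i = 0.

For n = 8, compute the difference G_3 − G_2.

(0) 8|_2 = 2^(2 + 1) ↦ 3^(3 + 1)|_3 = 81 ⇒ 80
(1) 80|_3 = 2·3^3 + 2·3^2 + 2·3 + 2 ↦ 2·4^4 + 2·4^2 + 2·4 + 2|_4 = 554 ⇒ 553
(2) 553|_4 = 2·4^4 + 2·4^2 + 2·4 + 1 ↦ 2·5^5 + 2·5^2 + 2·5 + 1|_5 = 6311 ⇒ 6310

5757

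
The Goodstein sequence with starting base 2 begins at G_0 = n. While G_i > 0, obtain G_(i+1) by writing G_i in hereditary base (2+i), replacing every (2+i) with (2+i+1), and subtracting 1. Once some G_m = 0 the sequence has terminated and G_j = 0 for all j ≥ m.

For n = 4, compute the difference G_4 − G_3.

23

4 —HB2→ 2^2 —bump→ 3^3 = 27 —(−1)→ 26
26 —HB3→ 2·3^2 + 2·3 + 2 —bump→ 2·4^2 + 2·4 + 2 = 42 —(−1)→ 41
41 —HB4→ 2·4^2 + 2·4 + 1 —bump→ 2·5^2 + 2·5 + 1 = 61 —(−1)→ 60
60 —HB5→ 2·5^2 + 2·5 —bump→ 2·6^2 + 2·6 = 84 —(−1)→ 83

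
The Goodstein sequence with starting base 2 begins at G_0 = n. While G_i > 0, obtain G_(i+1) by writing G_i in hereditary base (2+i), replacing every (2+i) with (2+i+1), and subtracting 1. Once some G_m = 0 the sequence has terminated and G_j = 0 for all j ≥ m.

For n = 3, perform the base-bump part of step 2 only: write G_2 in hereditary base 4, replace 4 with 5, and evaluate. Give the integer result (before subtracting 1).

step 0: 3 = 2 + 1; sub 3 for 2: 3 + 1; = 4; G_1 = 4−1 = 3
step 1: 3 = 3; sub 4 for 3: 4; = 4; G_2 = 4−1 = 3
step 2: 3 = 3; sub 5 for 4: 3; = 3; G_3 = 3−1 = 2

3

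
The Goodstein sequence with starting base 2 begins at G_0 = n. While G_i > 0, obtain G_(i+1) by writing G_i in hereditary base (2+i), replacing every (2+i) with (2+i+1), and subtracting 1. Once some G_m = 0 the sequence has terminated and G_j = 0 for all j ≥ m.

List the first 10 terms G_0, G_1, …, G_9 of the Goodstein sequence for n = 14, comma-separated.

base 2: 14 = 2^(2 + 1) + 2^2 + 2; at 3: 3^(3 + 1) + 3^3 + 3 = 111; next = 110
base 3: 110 = 3^(3 + 1) + 3^3 + 2; at 4: 4^(4 + 1) + 4^4 + 2 = 1282; next = 1281
base 4: 1281 = 4^(4 + 1) + 4^4 + 1; at 5: 5^(5 + 1) + 5^5 + 1 = 18751; next = 18750
base 5: 18750 = 5^(5 + 1) + 5^5; at 6: 6^(6 + 1) + 6^6 = 326592; next = 326591
base 6: 326591 = 6^(6 + 1) + 5·6^5 + 5·6^4 + 5·6^3 + 5·6^2 + 5·6 + 5; at 7: 7^(7 + 1) + 5·7^5 + 5·7^4 + 5·7^3 + 5·7^2 + 5·7 + 5 = 5862841; next = 5862840
base 7: 5862840 = 7^(7 + 1) + 5·7^5 + 5·7^4 + 5·7^3 + 5·7^2 + 5·7 + 4; at 8: 8^(8 + 1) + 5·8^5 + 5·8^4 + 5·8^3 + 5·8^2 + 5·8 + 4 = 134404972; next = 134404971
base 8: 134404971 = 8^(8 + 1) + 5·8^5 + 5·8^4 + 5·8^3 + 5·8^2 + 5·8 + 3; at 9: 9^(9 + 1) + 5·9^5 + 5·9^4 + 5·9^3 + 5·9^2 + 5·9 + 3 = 3487116549; next = 3487116548
base 9: 3487116548 = 9^(9 + 1) + 5·9^5 + 5·9^4 + 5·9^3 + 5·9^2 + 5·9 + 2; at 10: 10^(10 + 1) + 5·10^5 + 5·10^4 + 5·10^3 + 5·10^2 + 5·10 + 2 = 100000555552; next = 100000555551
base 10: 100000555551 = 10^(10 + 1) + 5·10^5 + 5·10^4 + 5·10^3 + 5·10^2 + 5·10 + 1; at 11: 11^(11 + 1) + 5·11^5 + 5·11^4 + 5·11^3 + 5·11^2 + 5·11 + 1 = 3138429262497; next = 3138429262496

14, 110, 1281, 18750, 326591, 5862840, 134404971, 3487116548, 100000555551, 3138429262496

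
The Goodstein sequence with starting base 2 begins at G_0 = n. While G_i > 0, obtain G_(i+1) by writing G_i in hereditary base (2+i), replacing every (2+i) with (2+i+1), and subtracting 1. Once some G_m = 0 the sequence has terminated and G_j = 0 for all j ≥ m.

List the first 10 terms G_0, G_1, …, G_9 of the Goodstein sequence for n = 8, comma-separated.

8, 80, 553, 6310, 93395, 1647195, 33554571, 774841151, 20000000211, 570623341475

base 2: 8 = 2^(2 + 1); at 3: 3^(3 + 1) = 81; next = 80
base 3: 80 = 2·3^3 + 2·3^2 + 2·3 + 2; at 4: 2·4^4 + 2·4^2 + 2·4 + 2 = 554; next = 553
base 4: 553 = 2·4^4 + 2·4^2 + 2·4 + 1; at 5: 2·5^5 + 2·5^2 + 2·5 + 1 = 6311; next = 6310
base 5: 6310 = 2·5^5 + 2·5^2 + 2·5; at 6: 2·6^6 + 2·6^2 + 2·6 = 93396; next = 93395
base 6: 93395 = 2·6^6 + 2·6^2 + 6 + 5; at 7: 2·7^7 + 2·7^2 + 7 + 5 = 1647196; next = 1647195
base 7: 1647195 = 2·7^7 + 2·7^2 + 7 + 4; at 8: 2·8^8 + 2·8^2 + 8 + 4 = 33554572; next = 33554571
base 8: 33554571 = 2·8^8 + 2·8^2 + 8 + 3; at 9: 2·9^9 + 2·9^2 + 9 + 3 = 774841152; next = 774841151
base 9: 774841151 = 2·9^9 + 2·9^2 + 9 + 2; at 10: 2·10^10 + 2·10^2 + 10 + 2 = 20000000212; next = 20000000211
base 10: 20000000211 = 2·10^10 + 2·10^2 + 10 + 1; at 11: 2·11^11 + 2·11^2 + 11 + 1 = 570623341476; next = 570623341475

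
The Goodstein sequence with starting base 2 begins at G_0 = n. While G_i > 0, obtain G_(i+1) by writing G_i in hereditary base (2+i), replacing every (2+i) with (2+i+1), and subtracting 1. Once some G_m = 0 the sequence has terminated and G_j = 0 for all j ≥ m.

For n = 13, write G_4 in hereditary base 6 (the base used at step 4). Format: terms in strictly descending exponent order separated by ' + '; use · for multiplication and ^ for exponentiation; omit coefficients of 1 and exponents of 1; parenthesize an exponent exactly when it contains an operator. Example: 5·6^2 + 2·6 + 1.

i=0: 13 = 2^(2 + 1) + 2^2 + 1 (b=2); 2→3: 3^(3 + 1) + 3^3 + 1 = 109; 109−1 = 108
i=1: 108 = 3^(3 + 1) + 3^3 (b=3); 3→4: 4^(4 + 1) + 4^4 = 1280; 1280−1 = 1279
i=2: 1279 = 4^(4 + 1) + 3·4^3 + 3·4^2 + 3·4 + 3 (b=4); 4→5: 5^(5 + 1) + 3·5^3 + 3·5^2 + 3·5 + 3 = 16093; 16093−1 = 16092
i=3: 16092 = 5^(5 + 1) + 3·5^3 + 3·5^2 + 3·5 + 2 (b=5); 5→6: 6^(6 + 1) + 3·6^3 + 3·6^2 + 3·6 + 2 = 280712; 280712−1 = 280711
i=4: 280711 = 6^(6 + 1) + 3·6^3 + 3·6^2 + 3·6 + 1 (b=6); 6→7: 7^(7 + 1) + 3·7^3 + 3·7^2 + 3·7 + 1 = 5765999; 5765999−1 = 5765998

6^(6 + 1) + 3·6^3 + 3·6^2 + 3·6 + 1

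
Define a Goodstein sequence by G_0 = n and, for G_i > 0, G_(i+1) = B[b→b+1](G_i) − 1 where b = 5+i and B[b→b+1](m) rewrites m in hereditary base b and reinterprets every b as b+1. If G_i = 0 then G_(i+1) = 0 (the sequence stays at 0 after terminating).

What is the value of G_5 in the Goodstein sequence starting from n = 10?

11

G_0 = 10. HB_5(10) = 2·5. Bump = 12. G_1 = 11.
G_1 = 11. HB_6(11) = 6 + 5. Bump = 12. G_2 = 11.
G_2 = 11. HB_7(11) = 7 + 4. Bump = 12. G_3 = 11.
G_3 = 11. HB_8(11) = 8 + 3. Bump = 12. G_4 = 11.
G_4 = 11. HB_9(11) = 9 + 2. Bump = 12. G_5 = 11.
G_5 = 11. HB_10(11) = 10 + 1. Bump = 12. G_6 = 11.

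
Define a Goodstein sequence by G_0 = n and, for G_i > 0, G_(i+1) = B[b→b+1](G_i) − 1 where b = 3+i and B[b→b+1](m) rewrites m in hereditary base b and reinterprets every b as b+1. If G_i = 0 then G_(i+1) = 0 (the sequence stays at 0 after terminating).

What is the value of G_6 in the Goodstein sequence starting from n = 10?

36

10 —HB3→ 3^2 + 1 —bump→ 4^2 + 1 = 17 —(−1)→ 16
16 —HB4→ 4^2 —bump→ 5^2 = 25 —(−1)→ 24
24 —HB5→ 4·5 + 4 —bump→ 4·6 + 4 = 28 —(−1)→ 27
27 —HB6→ 4·6 + 3 —bump→ 4·7 + 3 = 31 —(−1)→ 30
30 —HB7→ 4·7 + 2 —bump→ 4·8 + 2 = 34 —(−1)→ 33
33 —HB8→ 4·8 + 1 —bump→ 4·9 + 1 = 37 —(−1)→ 36
36 —HB9→ 4·9 —bump→ 4·10 = 40 —(−1)→ 39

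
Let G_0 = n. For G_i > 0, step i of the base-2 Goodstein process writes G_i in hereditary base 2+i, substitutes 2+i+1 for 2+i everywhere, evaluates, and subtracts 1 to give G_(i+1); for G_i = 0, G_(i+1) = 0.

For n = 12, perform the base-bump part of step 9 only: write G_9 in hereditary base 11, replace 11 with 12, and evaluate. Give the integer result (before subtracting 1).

12 —HB2→ 2^(2 + 1) + 2^2 —bump→ 3^(3 + 1) + 3^3 = 108 —(−1)→ 107
107 —HB3→ 3^(3 + 1) + 2·3^2 + 2·3 + 2 —bump→ 4^(4 + 1) + 2·4^2 + 2·4 + 2 = 1066 —(−1)→ 1065
1065 —HB4→ 4^(4 + 1) + 2·4^2 + 2·4 + 1 —bump→ 5^(5 + 1) + 2·5^2 + 2·5 + 1 = 15686 —(−1)→ 15685
15685 —HB5→ 5^(5 + 1) + 2·5^2 + 2·5 —bump→ 6^(6 + 1) + 2·6^2 + 2·6 = 280020 —(−1)→ 280019
280019 —HB6→ 6^(6 + 1) + 2·6^2 + 6 + 5 —bump→ 7^(7 + 1) + 2·7^2 + 7 + 5 = 5764911 —(−1)→ 5764910
5764910 —HB7→ 7^(7 + 1) + 2·7^2 + 7 + 4 —bump→ 8^(8 + 1) + 2·8^2 + 8 + 4 = 134217868 —(−1)→ 134217867
134217867 —HB8→ 8^(8 + 1) + 2·8^2 + 8 + 3 —bump→ 9^(9 + 1) + 2·9^2 + 9 + 3 = 3486784575 —(−1)→ 3486784574
3486784574 —HB9→ 9^(9 + 1) + 2·9^2 + 9 + 2 —bump→ 10^(10 + 1) + 2·10^2 + 10 + 2 = 100000000212 —(−1)→ 100000000211
100000000211 —HB10→ 10^(10 + 1) + 2·10^2 + 10 + 1 —bump→ 11^(11 + 1) + 2·11^2 + 11 + 1 = 3138428376975 —(−1)→ 3138428376974

106993205379372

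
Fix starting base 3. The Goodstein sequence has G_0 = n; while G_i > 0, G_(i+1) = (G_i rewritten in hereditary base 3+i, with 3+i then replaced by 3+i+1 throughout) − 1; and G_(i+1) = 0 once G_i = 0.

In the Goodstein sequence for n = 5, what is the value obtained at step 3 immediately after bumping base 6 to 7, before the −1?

G_0=5  [base 3] 3 + 2  →[3↦4]→  4 + 2 = 6  −1 ⇒ G_1=5
G_1=5  [base 4] 4 + 1  →[4↦5]→  5 + 1 = 6  −1 ⇒ G_2=5
G_2=5  [base 5] 5  →[5↦6]→  6 = 6  −1 ⇒ G_3=5

5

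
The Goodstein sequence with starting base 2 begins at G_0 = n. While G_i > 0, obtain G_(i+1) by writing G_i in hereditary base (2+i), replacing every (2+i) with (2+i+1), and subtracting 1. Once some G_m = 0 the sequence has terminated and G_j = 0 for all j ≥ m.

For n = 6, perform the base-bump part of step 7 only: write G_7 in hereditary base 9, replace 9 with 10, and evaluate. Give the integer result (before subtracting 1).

G_0=6  [base 2] 2^2 + 2  →[2↦3]→  3^3 + 3 = 30  −1 ⇒ G_1=29
G_1=29  [base 3] 3^3 + 2  →[3↦4]→  4^4 + 2 = 258  −1 ⇒ G_2=257
G_2=257  [base 4] 4^4 + 1  →[4↦5]→  5^5 + 1 = 3126  −1 ⇒ G_3=3125
G_3=3125  [base 5] 5^5  →[5↦6]→  6^6 = 46656  −1 ⇒ G_4=46655
G_4=46655  [base 6] 5·6^5 + 5·6^4 + 5·6^3 + 5·6^2 + 5·6 + 5  →[6↦7]→  5·7^5 + 5·7^4 + 5·7^3 + 5·7^2 + 5·7 + 5 = 98040  −1 ⇒ G_5=98039
G_5=98039  [base 7] 5·7^5 + 5·7^4 + 5·7^3 + 5·7^2 + 5·7 + 4  →[7↦8]→  5·8^5 + 5·8^4 + 5·8^3 + 5·8^2 + 5·8 + 4 = 187244  −1 ⇒ G_6=187243
G_6=187243  [base 8] 5·8^5 + 5·8^4 + 5·8^3 + 5·8^2 + 5·8 + 3  →[8↦9]→  5·9^5 + 5·9^4 + 5·9^3 + 5·9^2 + 5·9 + 3 = 332148  −1 ⇒ G_7=332147
G_7=332147  [base 9] 5·9^5 + 5·9^4 + 5·9^3 + 5·9^2 + 5·9 + 2  →[9↦10]→  5·10^5 + 5·10^4 + 5·10^3 + 5·10^2 + 5·10 + 2 = 555552  −1 ⇒ G_8=555551

555552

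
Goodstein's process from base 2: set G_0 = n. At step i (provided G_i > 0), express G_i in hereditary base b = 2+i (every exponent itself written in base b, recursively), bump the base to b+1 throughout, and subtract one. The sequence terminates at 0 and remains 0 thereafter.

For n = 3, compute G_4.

1

step 0: 3 = 2 + 1; sub 3 for 2: 3 + 1; = 4; G_1 = 4−1 = 3
step 1: 3 = 3; sub 4 for 3: 4; = 4; G_2 = 4−1 = 3
step 2: 3 = 3; sub 5 for 4: 3; = 3; G_3 = 3−1 = 2
step 3: 2 = 2; sub 6 for 5: 2; = 2; G_4 = 2−1 = 1
step 4: 1 = 1; sub 7 for 6: 1; = 1; G_5 = 1−1 = 0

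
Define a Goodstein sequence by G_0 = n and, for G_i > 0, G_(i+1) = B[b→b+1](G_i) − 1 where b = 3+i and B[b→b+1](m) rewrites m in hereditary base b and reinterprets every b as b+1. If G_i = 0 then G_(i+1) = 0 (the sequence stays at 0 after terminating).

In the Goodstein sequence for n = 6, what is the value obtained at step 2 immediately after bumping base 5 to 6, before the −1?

step 0: 6 = 2·3; sub 4 for 3: 2·4; = 8; G_1 = 8−1 = 7
step 1: 7 = 4 + 3; sub 5 for 4: 5 + 3; = 8; G_2 = 8−1 = 7
step 2: 7 = 5 + 2; sub 6 for 5: 6 + 2; = 8; G_3 = 8−1 = 7

8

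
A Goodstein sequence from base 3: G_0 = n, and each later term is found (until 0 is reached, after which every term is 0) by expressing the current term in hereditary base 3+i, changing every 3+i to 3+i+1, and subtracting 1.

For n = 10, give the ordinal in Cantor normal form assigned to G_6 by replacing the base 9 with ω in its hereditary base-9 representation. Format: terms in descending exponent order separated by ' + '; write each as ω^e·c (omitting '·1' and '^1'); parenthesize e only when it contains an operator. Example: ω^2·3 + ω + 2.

ω·4

G_0=10  [base 3] 3^2 + 1  →[3↦4]→  4^2 + 1 = 17  −1 ⇒ G_1=16
G_1=16  [base 4] 4^2  →[4↦5]→  5^2 = 25  −1 ⇒ G_2=24
G_2=24  [base 5] 4·5 + 4  →[5↦6]→  4·6 + 4 = 28  −1 ⇒ G_3=27
G_3=27  [base 6] 4·6 + 3  →[6↦7]→  4·7 + 3 = 31  −1 ⇒ G_4=30
G_4=30  [base 7] 4·7 + 2  →[7↦8]→  4·8 + 2 = 34  −1 ⇒ G_5=33
G_5=33  [base 8] 4·8 + 1  →[8↦9]→  4·9 + 1 = 37  −1 ⇒ G_6=36
G_6=36  [base 9] 4·9  →[9↦10]→  4·10 = 40  −1 ⇒ G_7=39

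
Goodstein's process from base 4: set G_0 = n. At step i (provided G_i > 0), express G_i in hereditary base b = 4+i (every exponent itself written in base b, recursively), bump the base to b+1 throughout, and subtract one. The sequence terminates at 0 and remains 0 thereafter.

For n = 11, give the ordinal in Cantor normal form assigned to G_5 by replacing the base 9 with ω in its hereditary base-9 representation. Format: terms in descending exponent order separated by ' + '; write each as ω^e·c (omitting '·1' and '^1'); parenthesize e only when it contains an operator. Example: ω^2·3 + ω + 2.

[0] 11 ≡ 2·4 + 3 (base 4). Lift 5: 13. −1: 12.
[1] 12 ≡ 2·5 + 2 (base 5). Lift 6: 14. −1: 13.
[2] 13 ≡ 2·6 + 1 (base 6). Lift 7: 15. −1: 14.
[3] 14 ≡ 2·7 (base 7). Lift 8: 16. −1: 15.
[4] 15 ≡ 8 + 7 (base 8). Lift 9: 16. −1: 15.
[5] 15 ≡ 9 + 6 (base 9). Lift 10: 16. −1: 15.

ω + 6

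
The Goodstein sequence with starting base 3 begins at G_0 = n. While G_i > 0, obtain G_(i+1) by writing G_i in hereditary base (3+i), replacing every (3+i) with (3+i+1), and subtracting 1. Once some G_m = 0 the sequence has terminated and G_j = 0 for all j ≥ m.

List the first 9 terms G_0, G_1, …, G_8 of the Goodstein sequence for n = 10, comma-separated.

[0] 10 ≡ 3^2 + 1 (base 3). Lift 4: 17. −1: 16.
[1] 16 ≡ 4^2 (base 4). Lift 5: 25. −1: 24.
[2] 24 ≡ 4·5 + 4 (base 5). Lift 6: 28. −1: 27.
[3] 27 ≡ 4·6 + 3 (base 6). Lift 7: 31. −1: 30.
[4] 30 ≡ 4·7 + 2 (base 7). Lift 8: 34. −1: 33.
[5] 33 ≡ 4·8 + 1 (base 8). Lift 9: 37. −1: 36.
[6] 36 ≡ 4·9 (base 9). Lift 10: 40. −1: 39.
[7] 39 ≡ 3·10 + 9 (base 10). Lift 11: 42. −1: 41.

10, 16, 24, 27, 30, 33, 36, 39, 41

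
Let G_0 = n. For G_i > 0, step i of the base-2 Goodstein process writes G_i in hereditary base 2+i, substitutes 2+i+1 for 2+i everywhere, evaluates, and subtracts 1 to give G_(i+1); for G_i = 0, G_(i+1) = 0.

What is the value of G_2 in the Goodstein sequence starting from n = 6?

[0] 6 ≡ 2^2 + 2 (base 2). Lift 3: 30. −1: 29.
[1] 29 ≡ 3^3 + 2 (base 3). Lift 4: 258. −1: 257.
[2] 257 ≡ 4^4 + 1 (base 4). Lift 5: 3126. −1: 3125.

257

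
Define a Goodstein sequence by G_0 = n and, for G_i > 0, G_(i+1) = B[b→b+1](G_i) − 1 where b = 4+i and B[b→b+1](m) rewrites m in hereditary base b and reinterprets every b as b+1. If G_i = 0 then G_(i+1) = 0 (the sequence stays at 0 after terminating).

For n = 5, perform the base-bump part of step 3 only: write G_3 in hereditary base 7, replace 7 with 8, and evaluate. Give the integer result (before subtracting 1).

i=0: 5 = 4 + 1 (b=4); 4→5: 5 + 1 = 6; 6−1 = 5
i=1: 5 = 5 (b=5); 5→6: 6 = 6; 6−1 = 5
i=2: 5 = 5 (b=6); 6→7: 5 = 5; 5−1 = 4
i=3: 4 = 4 (b=7); 7→8: 4 = 4; 4−1 = 3

4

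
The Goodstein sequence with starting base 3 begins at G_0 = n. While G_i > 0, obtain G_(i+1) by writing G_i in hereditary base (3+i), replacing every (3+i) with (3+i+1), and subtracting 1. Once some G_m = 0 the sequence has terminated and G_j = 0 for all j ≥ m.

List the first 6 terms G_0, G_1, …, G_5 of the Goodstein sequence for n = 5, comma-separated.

5, 5, 5, 5, 4, 3

5 —HB3→ 3 + 2 —bump→ 4 + 2 = 6 —(−1)→ 5
5 —HB4→ 4 + 1 —bump→ 5 + 1 = 6 —(−1)→ 5
5 —HB5→ 5 —bump→ 6 = 6 —(−1)→ 5
5 —HB6→ 5 —bump→ 5 = 5 —(−1)→ 4
4 —HB7→ 4 —bump→ 4 = 4 —(−1)→ 3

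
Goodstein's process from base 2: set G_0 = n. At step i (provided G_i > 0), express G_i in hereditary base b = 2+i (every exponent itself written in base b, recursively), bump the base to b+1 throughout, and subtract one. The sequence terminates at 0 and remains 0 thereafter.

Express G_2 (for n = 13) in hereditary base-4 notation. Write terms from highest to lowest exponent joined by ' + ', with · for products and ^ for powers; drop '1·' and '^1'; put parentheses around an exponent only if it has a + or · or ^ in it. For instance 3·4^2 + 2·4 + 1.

base 2: 13 = 2^(2 + 1) + 2^2 + 1; at 3: 3^(3 + 1) + 3^3 + 1 = 109; next = 108
base 3: 108 = 3^(3 + 1) + 3^3; at 4: 4^(4 + 1) + 4^4 = 1280; next = 1279
base 4: 1279 = 4^(4 + 1) + 3·4^3 + 3·4^2 + 3·4 + 3; at 5: 5^(5 + 1) + 3·5^3 + 3·5^2 + 3·5 + 3 = 16093; next = 16092

4^(4 + 1) + 3·4^3 + 3·4^2 + 3·4 + 3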